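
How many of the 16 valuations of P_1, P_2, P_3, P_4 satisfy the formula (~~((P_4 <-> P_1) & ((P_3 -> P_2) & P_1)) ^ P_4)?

 P_1    P_2    P_3    P_4   |  (P_4 <-> P_1)  (P_3 -> P_2)  ((P_3 -> P_2) & P_1)    φ  
False  False  False  False  |       True          True             False          False
False  False  False   True  |      False          True             False           True
False  False   True  False  |       True         False             False          False
False  False   True   True  |      False         False             False           True
False   True  False  False  |       True          True             False          False
False   True  False   True  |      False          True             False           True
False   True   True  False  |       True          True             False          False
False   True   True   True  |      False          True             False           True
 True  False  False  False  |      False          True              True          False
 True  False  False   True  |       True          True              True          False
 True  False   True  False  |      False         False             False          False
 True  False   True   True  |       True         False             False           True
 True   True  False  False  |      False          True              True          False
 True   True  False   True  |       True          True              True          False
 True   True   True  False  |      False          True              True          False
 True   True   True   True  |       True          True              True          False
The formula is true on 5 of the 16 rows.

5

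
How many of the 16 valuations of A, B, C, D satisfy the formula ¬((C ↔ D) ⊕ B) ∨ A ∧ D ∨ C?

13

  A      B      C      D    |  (¬((C ↔ D) ⊕ B) ∨ (A ∧ D) ∨ C)
 True   True   True   True  |               True             
 True   True   True  False  |               True             
 True   True  False   True  |               True             
 True   True  False  False  |               True             
 True  False   True   True  |               True             
 True  False   True  False  |               True             
 True  False  False   True  |               True             
 True  False  False  False  |              False             
False   True   True   True  |               True             
False   True   True  False  |               True             
False   True  False   True  |              False             
False   True  False  False  |               True             
False  False   True   True  |               True             
False  False   True  False  |               True             
False  False  False   True  |               True             
False  False  False  False  |              False             
The formula is true on 13 of the 16 rows.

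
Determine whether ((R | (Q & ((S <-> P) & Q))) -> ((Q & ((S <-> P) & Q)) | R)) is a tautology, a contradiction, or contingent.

tautology

P  Q  R  S     (S <-> P)  ((S <-> P) & Q)  (Q & ((S <-> P) & Q))  (R | (Q & ((S <-> P) & Q)))  ((Q & ((S <-> P) & Q)) | R)  φ
T  T  T  T         T             T                   T                         T                            T               T
T  T  T  F         F             F                   F                         T                            T               T
T  T  F  T         T             T                   T                         T                            T               T
T  T  F  F         F             F                   F                         F                            F               T
T  F  T  T         T             F                   F                         T                            T               T
T  F  T  F         F             F                   F                         T                            T               T
T  F  F  T         T             F                   F                         F                            F               T
T  F  F  F         F             F                   F                         F                            F               T
F  T  T  T         F             F                   F                         T                            T               T
F  T  T  F         T             T                   T                         T                            T               T
F  T  F  T         F             F                   F                         F                            F               T
F  T  F  F         T             T                   T                         T                            T               T
F  F  T  T         F             F                   F                         T                            T               T
F  F  T  F         T             F                   F                         T                            T               T
F  F  F  T         F             F                   F                         F                            F               T
F  F  F  F         T             F                   F                         F                            F               T
Every row is T, so the formula is a tautology.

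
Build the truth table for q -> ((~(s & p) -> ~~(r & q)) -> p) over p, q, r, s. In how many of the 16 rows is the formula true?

14

  p      q      r      s    |    φ  
 True   True   True   True  |   True
 True   True   True  False  |   True
 True   True  False   True  |   True
 True   True  False  False  |   True
 True  False   True   True  |   True
 True  False   True  False  |   True
 True  False  False   True  |   True
 True  False  False  False  |   True
False   True   True   True  |  False
False   True   True  False  |  False
False   True  False   True  |   True
False   True  False  False  |   True
False  False   True   True  |   True
False  False   True  False  |   True
False  False  False   True  |   True
False  False  False  False  |   True
The formula is true on 14 of the 16 rows.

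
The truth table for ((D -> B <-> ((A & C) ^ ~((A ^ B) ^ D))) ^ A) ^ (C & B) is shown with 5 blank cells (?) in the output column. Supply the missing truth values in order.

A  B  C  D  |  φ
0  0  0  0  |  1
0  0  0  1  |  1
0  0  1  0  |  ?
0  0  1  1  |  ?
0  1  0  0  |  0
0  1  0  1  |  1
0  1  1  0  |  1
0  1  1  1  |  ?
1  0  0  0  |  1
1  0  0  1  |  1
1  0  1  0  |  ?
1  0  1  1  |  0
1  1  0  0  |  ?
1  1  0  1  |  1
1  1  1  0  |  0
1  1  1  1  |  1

Row A=0, B=0, C=1, D=0: ((D -> B <-> ((A & C) ^ ~((A ^ B) ^ D))) ^ A) = 1, (C & B) = 0, so the formula = 1.
Row A=0, B=0, C=1, D=1: ((D -> B <-> ((A & C) ^ ~((A ^ B) ^ D))) ^ A) = 1, (C & B) = 0, so the formula = 1.
Row A=0, B=1, C=1, D=1: ((D -> B <-> ((A & C) ^ ~((A ^ B) ^ D))) ^ A) = 1, (C & B) = 1, so the formula = 0.
Row A=1, B=0, C=1, D=0: ((D -> B <-> ((A & C) ^ ~((A ^ B) ^ D))) ^ A) = 0, (C & B) = 0, so the formula = 0.
Row A=1, B=1, C=0, D=0: ((D -> B <-> ((A & C) ^ ~((A ^ B) ^ D))) ^ A) = 0, (C & B) = 0, so the formula = 0.

1, 1, 0, 0, 0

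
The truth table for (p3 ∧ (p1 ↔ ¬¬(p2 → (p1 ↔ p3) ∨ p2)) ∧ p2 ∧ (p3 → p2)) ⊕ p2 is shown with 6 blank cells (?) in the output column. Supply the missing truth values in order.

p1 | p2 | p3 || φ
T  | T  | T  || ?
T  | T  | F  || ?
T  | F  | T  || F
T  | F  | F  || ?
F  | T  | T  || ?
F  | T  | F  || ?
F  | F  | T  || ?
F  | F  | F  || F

Row p1=T, p2=T, p3=T: (p3 ∧ (p1 ↔ ¬¬(p2 → (p1 ↔ p3) ∨ p2)) ∧ p2 ∧ (p3 → p2)) = T, so the formula = F.
Row p1=T, p2=T, p3=F: (p3 ∧ (p1 ↔ ¬¬(p2 → (p1 ↔ p3) ∨ p2)) ∧ p2 ∧ (p3 → p2)) = F, so the formula = T.
Row p1=T, p2=F, p3=F: (p3 ∧ (p1 ↔ ¬¬(p2 → (p1 ↔ p3) ∨ p2)) ∧ p2 ∧ (p3 → p2)) = F, so the formula = F.
Row p1=F, p2=T, p3=T: (p3 ∧ (p1 ↔ ¬¬(p2 → (p1 ↔ p3) ∨ p2)) ∧ p2 ∧ (p3 → p2)) = F, so the formula = T.
Row p1=F, p2=T, p3=F: (p3 ∧ (p1 ↔ ¬¬(p2 → (p1 ↔ p3) ∨ p2)) ∧ p2 ∧ (p3 → p2)) = F, so the formula = T.
Row p1=F, p2=F, p3=T: (p3 ∧ (p1 ↔ ¬¬(p2 → (p1 ↔ p3) ∨ p2)) ∧ p2 ∧ (p3 → p2)) = F, so the formula = F.

F, T, F, T, T, F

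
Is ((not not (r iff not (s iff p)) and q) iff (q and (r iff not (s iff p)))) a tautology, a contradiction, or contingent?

tautology

p | q | r | s | φ
- | - | - | - | -
F | F | F | F | T
F | F | F | T | T
F | F | T | F | T
F | F | T | T | T
F | T | F | F | T
F | T | F | T | T
F | T | T | F | T
F | T | T | T | T
T | F | F | F | T
T | F | F | T | T
T | F | T | F | T
T | F | T | T | T
T | T | F | F | T
T | T | F | T | T
T | T | T | F | T
T | T | T | T | T
Every row is T, so the formula is a tautology.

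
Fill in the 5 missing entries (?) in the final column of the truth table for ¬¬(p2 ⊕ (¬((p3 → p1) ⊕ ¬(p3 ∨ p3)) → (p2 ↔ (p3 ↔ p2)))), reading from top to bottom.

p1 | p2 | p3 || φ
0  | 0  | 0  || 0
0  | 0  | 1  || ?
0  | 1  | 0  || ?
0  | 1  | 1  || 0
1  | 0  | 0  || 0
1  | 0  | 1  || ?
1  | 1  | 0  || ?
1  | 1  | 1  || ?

1, 1, 1, 1, 0

Row p1=0, p2=0, p3=1: (p2 ⊕ (¬((p3 → p1) ⊕ ¬(p3 ∨ p3)) → (p2 ↔ (p3 ↔ p2)))) = 1, ¬(p2 ⊕ (¬((p3 → p1) ⊕ ¬(p3 ∨ p3)) → (p2 ↔ (p3 ↔ p2)))) = 0, so the formula = 1.
Row p1=0, p2=1, p3=0: (p2 ⊕ (¬((p3 → p1) ⊕ ¬(p3 ∨ p3)) → (p2 ↔ (p3 ↔ p2)))) = 1, ¬(p2 ⊕ (¬((p3 → p1) ⊕ ¬(p3 ∨ p3)) → (p2 ↔ (p3 ↔ p2)))) = 0, so the formula = 1.
Row p1=1, p2=0, p3=1: (p2 ⊕ (¬((p3 → p1) ⊕ ¬(p3 ∨ p3)) → (p2 ↔ (p3 ↔ p2)))) = 1, ¬(p2 ⊕ (¬((p3 → p1) ⊕ ¬(p3 ∨ p3)) → (p2 ↔ (p3 ↔ p2)))) = 0, so the formula = 1.
Row p1=1, p2=1, p3=0: (p2 ⊕ (¬((p3 → p1) ⊕ ¬(p3 ∨ p3)) → (p2 ↔ (p3 ↔ p2)))) = 1, ¬(p2 ⊕ (¬((p3 → p1) ⊕ ¬(p3 ∨ p3)) → (p2 ↔ (p3 ↔ p2)))) = 0, so the formula = 1.
Row p1=1, p2=1, p3=1: (p2 ⊕ (¬((p3 → p1) ⊕ ¬(p3 ∨ p3)) → (p2 ↔ (p3 ↔ p2)))) = 0, ¬(p2 ⊕ (¬((p3 → p1) ⊕ ¬(p3 ∨ p3)) → (p2 ↔ (p3 ↔ p2)))) = 1, so the formula = 0.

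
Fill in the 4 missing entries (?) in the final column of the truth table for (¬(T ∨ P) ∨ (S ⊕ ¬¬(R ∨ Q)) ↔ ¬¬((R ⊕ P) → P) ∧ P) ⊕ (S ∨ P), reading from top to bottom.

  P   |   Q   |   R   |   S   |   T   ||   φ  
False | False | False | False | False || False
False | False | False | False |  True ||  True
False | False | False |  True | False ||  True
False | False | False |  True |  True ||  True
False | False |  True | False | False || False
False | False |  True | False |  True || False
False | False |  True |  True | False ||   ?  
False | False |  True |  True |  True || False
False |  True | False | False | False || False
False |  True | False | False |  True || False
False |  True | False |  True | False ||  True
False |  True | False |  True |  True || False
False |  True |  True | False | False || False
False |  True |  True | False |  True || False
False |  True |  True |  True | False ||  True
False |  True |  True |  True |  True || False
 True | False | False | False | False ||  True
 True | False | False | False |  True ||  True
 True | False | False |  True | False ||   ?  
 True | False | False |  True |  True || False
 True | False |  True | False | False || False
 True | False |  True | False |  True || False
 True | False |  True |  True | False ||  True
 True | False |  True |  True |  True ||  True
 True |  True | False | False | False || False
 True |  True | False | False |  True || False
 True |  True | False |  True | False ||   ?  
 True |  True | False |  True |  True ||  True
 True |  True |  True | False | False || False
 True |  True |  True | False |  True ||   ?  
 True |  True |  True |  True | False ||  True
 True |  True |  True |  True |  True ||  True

True, False, True, False

Row P=False, Q=False, R=True, S=True, T=False: (¬(T ∨ P) ∨ (S ⊕ ¬¬(R ∨ Q)) ↔ ¬¬((R ⊕ P) → P) ∧ P) = False, (S ∨ P) = True, so the formula = True.
Row P=True, Q=False, R=False, S=True, T=False: (¬(T ∨ P) ∨ (S ⊕ ¬¬(R ∨ Q)) ↔ ¬¬((R ⊕ P) → P) ∧ P) = True, (S ∨ P) = True, so the formula = False.
Row P=True, Q=True, R=False, S=True, T=False: (¬(T ∨ P) ∨ (S ⊕ ¬¬(R ∨ Q)) ↔ ¬¬((R ⊕ P) → P) ∧ P) = False, (S ∨ P) = True, so the formula = True.
Row P=True, Q=True, R=True, S=False, T=True: (¬(T ∨ P) ∨ (S ⊕ ¬¬(R ∨ Q)) ↔ ¬¬((R ⊕ P) → P) ∧ P) = True, (S ∨ P) = True, so the formula = False.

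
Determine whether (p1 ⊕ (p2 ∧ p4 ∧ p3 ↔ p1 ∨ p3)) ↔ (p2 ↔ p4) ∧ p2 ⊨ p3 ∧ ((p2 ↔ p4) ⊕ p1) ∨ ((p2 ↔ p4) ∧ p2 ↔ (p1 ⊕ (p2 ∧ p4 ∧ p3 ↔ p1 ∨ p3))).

  p1  |   p2  |   p3  |   p4  |   φ   |   ψ  
----- | ----- | ----- | ----- | ----- | -----
 True |  True |  True |  True | False | False
 True |  True |  True | False | False |  True
 True |  True | False |  True |  True |  True
 True |  True | False | False | False | False
 True | False |  True |  True | False |  True
 True | False |  True | False | False | False
 True | False | False |  True | False | False
 True | False | False | False | False | False
False |  True |  True |  True |  True |  True
False |  True |  True | False |  True |  True
False |  True | False |  True |  True |  True
False |  True | False | False | False | False
False | False |  True |  True |  True |  True
False | False |  True | False |  True |  True
False | False | False |  True | False | False
False | False | False | False | False | False
In every row where φ is true, ψ is also true, so φ ⊨ ψ.

yes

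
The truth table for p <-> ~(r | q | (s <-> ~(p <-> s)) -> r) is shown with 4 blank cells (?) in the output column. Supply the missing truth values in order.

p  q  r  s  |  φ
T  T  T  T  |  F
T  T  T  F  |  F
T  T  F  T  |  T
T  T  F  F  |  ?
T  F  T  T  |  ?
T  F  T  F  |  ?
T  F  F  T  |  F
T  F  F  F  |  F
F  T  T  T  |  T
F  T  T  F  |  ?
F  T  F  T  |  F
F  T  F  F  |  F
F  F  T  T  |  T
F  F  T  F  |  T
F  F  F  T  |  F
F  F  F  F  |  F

Row p=T, q=T, r=F, s=F: ~(r | q | (s <-> ~(p <-> s)) -> r) = T, so the formula = T.
Row p=T, q=F, r=T, s=T: ~(r | q | (s <-> ~(p <-> s)) -> r) = F, so the formula = F.
Row p=T, q=F, r=T, s=F: ~(r | q | (s <-> ~(p <-> s)) -> r) = F, so the formula = F.
Row p=F, q=T, r=T, s=F: ~(r | q | (s <-> ~(p <-> s)) -> r) = F, so the formula = T.

T, F, F, T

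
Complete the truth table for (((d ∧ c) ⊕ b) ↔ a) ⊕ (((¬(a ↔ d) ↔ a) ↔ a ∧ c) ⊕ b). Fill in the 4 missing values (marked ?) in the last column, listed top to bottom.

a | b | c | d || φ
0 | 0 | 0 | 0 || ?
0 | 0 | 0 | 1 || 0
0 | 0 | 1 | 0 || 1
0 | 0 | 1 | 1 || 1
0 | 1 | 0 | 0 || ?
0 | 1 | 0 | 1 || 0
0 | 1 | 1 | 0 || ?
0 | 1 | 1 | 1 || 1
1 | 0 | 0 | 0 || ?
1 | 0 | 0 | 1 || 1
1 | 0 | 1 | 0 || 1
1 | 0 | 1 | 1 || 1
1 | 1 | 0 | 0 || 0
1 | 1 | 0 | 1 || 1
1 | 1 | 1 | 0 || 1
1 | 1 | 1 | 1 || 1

Row a=0, b=0, c=0, d=0: (((d ∧ c) ⊕ b) ↔ a) = 1, (((¬(a ↔ d) ↔ a) ↔ a ∧ c) ⊕ b) = 0, so the formula = 1.
Row a=0, b=1, c=0, d=0: (((d ∧ c) ⊕ b) ↔ a) = 0, (((¬(a ↔ d) ↔ a) ↔ a ∧ c) ⊕ b) = 1, so the formula = 1.
Row a=0, b=1, c=1, d=0: (((d ∧ c) ⊕ b) ↔ a) = 0, (((¬(a ↔ d) ↔ a) ↔ a ∧ c) ⊕ b) = 1, so the formula = 1.
Row a=1, b=0, c=0, d=0: (((d ∧ c) ⊕ b) ↔ a) = 0, (((¬(a ↔ d) ↔ a) ↔ a ∧ c) ⊕ b) = 0, so the formula = 0.

1, 1, 1, 0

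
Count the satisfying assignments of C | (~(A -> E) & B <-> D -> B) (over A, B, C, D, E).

A  B  C  D  E     (C | ((~(A -> E) & B) <-> (D -> B)))
T  T  T  T  T                      T                  
T  T  T  T  F                      T                  
T  T  T  F  T                      T                  
T  T  T  F  F                      T                  
T  T  F  T  T                      F                  
T  T  F  T  F                      T                  
T  T  F  F  T                      F                  
T  T  F  F  F                      T                  
T  F  T  T  T                      T                  
T  F  T  T  F                      T                  
T  F  T  F  T                      T                  
T  F  T  F  F                      T                  
T  F  F  T  T                      T                  
T  F  F  T  F                      T                  
T  F  F  F  T                      F                  
T  F  F  F  F                      F                  
F  T  T  T  T                      T                  
F  T  T  T  F                      T                  
F  T  T  F  T                      T                  
F  T  T  F  F                      T                  
F  T  F  T  T                      F                  
F  T  F  T  F                      F                  
F  T  F  F  T                      F                  
F  T  F  F  F                      F                  
F  F  T  T  T                      T                  
F  F  T  T  F                      T                  
F  F  T  F  T                      T                  
F  F  T  F  F                      T                  
F  F  F  T  T                      T                  
F  F  F  T  F                      T                  
F  F  F  F  T                      F                  
F  F  F  F  F                      F                  
The formula is true on 22 of the 32 rows.

22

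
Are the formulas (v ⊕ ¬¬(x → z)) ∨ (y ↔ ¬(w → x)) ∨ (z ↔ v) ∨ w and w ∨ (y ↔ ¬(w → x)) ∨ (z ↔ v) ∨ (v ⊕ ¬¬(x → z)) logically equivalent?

  x   |   y   |   z   |   w   |   v   |   φ   |   ψ  
----- | ----- | ----- | ----- | ----- | ----- | -----
False | False | False | False | False |  True |  True
False | False | False | False |  True |  True |  True
False | False | False |  True | False |  True |  True
False | False | False |  True |  True |  True |  True
False | False |  True | False | False |  True |  True
False | False |  True | False |  True |  True |  True
False | False |  True |  True | False |  True |  True
False | False |  True |  True |  True |  True |  True
False |  True | False | False | False |  True |  True
False |  True | False | False |  True | False | False
False |  True | False |  True | False |  True |  True
False |  True | False |  True |  True |  True |  True
False |  True |  True | False | False |  True |  True
False |  True |  True | False |  True |  True |  True
False |  True |  True |  True | False |  True |  True
False |  True |  True |  True |  True |  True |  True
 True | False | False | False | False |  True |  True
 True | False | False | False |  True |  True |  True
 True | False | False |  True | False |  True |  True
 True | False | False |  True |  True |  True |  True
 True | False |  True | False | False |  True |  True
 True | False |  True | False |  True |  True |  True
 True | False |  True |  True | False |  True |  True
 True | False |  True |  True |  True |  True |  True
 True |  True | False | False | False |  True |  True
 True |  True | False | False |  True |  True |  True
 True |  True | False |  True | False |  True |  True
 True |  True | False |  True |  True |  True |  True
 True |  True |  True | False | False |  True |  True
 True |  True |  True | False |  True |  True |  True
 True |  True |  True |  True | False |  True |  True
 True |  True |  True |  True |  True |  True |  True
The columns for φ and ψ agree on every row, so they are logically equivalent.

equivalent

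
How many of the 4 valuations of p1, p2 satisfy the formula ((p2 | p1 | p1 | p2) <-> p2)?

p1  p2     ((p2 | p1 | p1 | p2) <-> p2)
0   0                   1              
0   1                   1              
1   0                   0              
1   1                   1              
The formula is true on 3 of the 4 rows.

3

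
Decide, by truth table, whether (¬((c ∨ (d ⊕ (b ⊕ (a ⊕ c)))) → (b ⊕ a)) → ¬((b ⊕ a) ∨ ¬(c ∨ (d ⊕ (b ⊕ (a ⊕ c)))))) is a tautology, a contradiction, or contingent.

tautology

a | b | c | d | (a ⊕ c) | (b ⊕ (a ⊕ c)) | (d ⊕ (b ⊕ (a ⊕ c))) | (c ∨ (d ⊕ (b ⊕ (a ⊕ c)))) | (b ⊕ a) | ¬(c ∨ (d ⊕ (b ⊕ (a ⊕ c)))) | φ
- | - | - | - | ------- | ------------- | ------------------- | ------------------------- | ------- | -------------------------- | -
1 | 1 | 1 | 1 |    0    |       1       |          0          |             1             |    0    |             0              | 1
1 | 1 | 1 | 0 |    0    |       1       |          1          |             1             |    0    |             0              | 1
1 | 1 | 0 | 1 |    1    |       0       |          1          |             1             |    0    |             0              | 1
1 | 1 | 0 | 0 |    1    |       0       |          0          |             0             |    0    |             1              | 1
1 | 0 | 1 | 1 |    0    |       0       |          1          |             1             |    1    |             0              | 1
1 | 0 | 1 | 0 |    0    |       0       |          0          |             1             |    1    |             0              | 1
1 | 0 | 0 | 1 |    1    |       1       |          0          |             0             |    1    |             1              | 1
1 | 0 | 0 | 0 |    1    |       1       |          1          |             1             |    1    |             0              | 1
0 | 1 | 1 | 1 |    1    |       0       |          1          |             1             |    1    |             0              | 1
0 | 1 | 1 | 0 |    1    |       0       |          0          |             1             |    1    |             0              | 1
0 | 1 | 0 | 1 |    0    |       1       |          0          |             0             |    1    |             1              | 1
0 | 1 | 0 | 0 |    0    |       1       |          1          |             1             |    1    |             0              | 1
0 | 0 | 1 | 1 |    1    |       1       |          0          |             1             |    0    |             0              | 1
0 | 0 | 1 | 0 |    1    |       1       |          1          |             1             |    0    |             0              | 1
0 | 0 | 0 | 1 |    0    |       0       |          1          |             1             |    0    |             0              | 1
0 | 0 | 0 | 0 |    0    |       0       |          0          |             0             |    0    |             1              | 1
Every row is 1, so the formula is a tautology.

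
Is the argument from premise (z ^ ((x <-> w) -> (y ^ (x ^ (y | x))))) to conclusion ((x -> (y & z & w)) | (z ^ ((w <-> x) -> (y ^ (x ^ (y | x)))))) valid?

  x   |   y   |   z   |   w   |   φ   |   ψ  
----- | ----- | ----- | ----- | ----- | -----
 True |  True |  True |  True | False |  True
 True |  True |  True | False | False | False
 True |  True | False |  True |  True |  True
 True |  True | False | False |  True |  True
 True | False |  True |  True |  True |  True
 True | False |  True | False | False | False
 True | False | False |  True | False | False
 True | False | False | False |  True |  True
False |  True |  True |  True | False |  True
False |  True |  True | False |  True |  True
False |  True | False |  True |  True |  True
False |  True | False | False | False |  True
False | False |  True |  True | False |  True
False | False |  True | False |  True |  True
False | False | False |  True |  True |  True
False | False | False | False | False |  True
In every row where φ is true, ψ is also true, so φ ⊨ ψ.

yes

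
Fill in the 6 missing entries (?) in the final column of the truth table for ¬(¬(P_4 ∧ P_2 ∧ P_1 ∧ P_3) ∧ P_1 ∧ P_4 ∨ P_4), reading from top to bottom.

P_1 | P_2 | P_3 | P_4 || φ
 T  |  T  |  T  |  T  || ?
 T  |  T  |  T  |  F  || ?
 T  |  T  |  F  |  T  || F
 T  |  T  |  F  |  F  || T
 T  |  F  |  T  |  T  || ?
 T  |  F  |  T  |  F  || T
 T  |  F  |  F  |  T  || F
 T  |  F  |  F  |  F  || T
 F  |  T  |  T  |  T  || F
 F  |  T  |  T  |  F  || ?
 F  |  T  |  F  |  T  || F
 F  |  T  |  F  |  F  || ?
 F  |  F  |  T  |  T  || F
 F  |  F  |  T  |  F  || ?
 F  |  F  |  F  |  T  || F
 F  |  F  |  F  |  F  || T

Row P_1=T, P_2=T, P_3=T, P_4=T: (¬(P_4 ∧ P_2 ∧ P_1 ∧ P_3) ∧ P_1 ∧ P_4) = F, (¬(P_4 ∧ P_2 ∧ P_1 ∧ P_3) ∧ P_1 ∧ P_4 ∨ P_4) = T, so the formula = F.
Row P_1=T, P_2=T, P_3=T, P_4=F: (¬(P_4 ∧ P_2 ∧ P_1 ∧ P_3) ∧ P_1 ∧ P_4) = F, (¬(P_4 ∧ P_2 ∧ P_1 ∧ P_3) ∧ P_1 ∧ P_4 ∨ P_4) = F, so the formula = T.
Row P_1=T, P_2=F, P_3=T, P_4=T: (¬(P_4 ∧ P_2 ∧ P_1 ∧ P_3) ∧ P_1 ∧ P_4) = T, (¬(P_4 ∧ P_2 ∧ P_1 ∧ P_3) ∧ P_1 ∧ P_4 ∨ P_4) = T, so the formula = F.
Row P_1=F, P_2=T, P_3=T, P_4=F: (¬(P_4 ∧ P_2 ∧ P_1 ∧ P_3) ∧ P_1 ∧ P_4) = F, (¬(P_4 ∧ P_2 ∧ P_1 ∧ P_3) ∧ P_1 ∧ P_4 ∨ P_4) = F, so the formula = T.
Row P_1=F, P_2=T, P_3=F, P_4=F: (¬(P_4 ∧ P_2 ∧ P_1 ∧ P_3) ∧ P_1 ∧ P_4) = F, (¬(P_4 ∧ P_2 ∧ P_1 ∧ P_3) ∧ P_1 ∧ P_4 ∨ P_4) = F, so the formula = T.
Row P_1=F, P_2=F, P_3=T, P_4=F: (¬(P_4 ∧ P_2 ∧ P_1 ∧ P_3) ∧ P_1 ∧ P_4) = F, (¬(P_4 ∧ P_2 ∧ P_1 ∧ P_3) ∧ P_1 ∧ P_4 ∨ P_4) = F, so the formula = T.

F, T, F, T, T, T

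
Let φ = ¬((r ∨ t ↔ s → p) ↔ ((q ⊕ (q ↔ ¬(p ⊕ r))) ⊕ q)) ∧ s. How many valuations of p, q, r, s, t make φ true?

8

  p   |   q   |   r   |   s   |   t   |   φ  
----- | ----- | ----- | ----- | ----- | -----
False | False | False | False | False | False
False | False | False | False |  True | False
False | False | False |  True | False |  True
False | False | False |  True |  True | False
False | False |  True | False | False | False
False | False |  True | False |  True | False
False | False |  True |  True | False |  True
False | False |  True |  True |  True |  True
False |  True | False | False | False | False
False |  True | False | False |  True | False
False |  True | False |  True | False | False
False |  True | False |  True |  True |  True
False |  True |  True | False | False | False
False |  True |  True | False |  True | False
False |  True |  True |  True | False | False
False |  True |  True |  True |  True | False
 True | False | False | False | False | False
 True | False | False | False |  True | False
 True | False | False |  True | False |  True
 True | False | False |  True |  True | False
 True | False |  True | False | False | False
 True | False |  True | False |  True | False
 True | False |  True |  True | False |  True
 True | False |  True |  True |  True |  True
 True |  True | False | False | False | False
 True |  True | False | False |  True | False
 True |  True | False |  True | False | False
 True |  True | False |  True |  True |  True
 True |  True |  True | False | False | False
 True |  True |  True | False |  True | False
 True |  True |  True |  True | False | False
 True |  True |  True |  True |  True | False
The formula is true on 8 of the 32 rows.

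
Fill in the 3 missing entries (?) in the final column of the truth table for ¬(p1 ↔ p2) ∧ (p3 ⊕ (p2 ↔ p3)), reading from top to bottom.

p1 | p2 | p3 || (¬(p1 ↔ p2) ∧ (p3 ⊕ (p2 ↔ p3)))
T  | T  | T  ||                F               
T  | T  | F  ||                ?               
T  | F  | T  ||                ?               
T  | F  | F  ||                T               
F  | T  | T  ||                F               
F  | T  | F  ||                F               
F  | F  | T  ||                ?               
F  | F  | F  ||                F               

Row p1=T, p2=T, p3=F: ¬(p1 ↔ p2) = F, (p3 ⊕ (p2 ↔ p3)) = F, so (¬(p1 ↔ p2) ∧ (p3 ⊕ (p2 ↔ p3))) = F.
Row p1=T, p2=F, p3=T: ¬(p1 ↔ p2) = T, (p3 ⊕ (p2 ↔ p3)) = T, so (¬(p1 ↔ p2) ∧ (p3 ⊕ (p2 ↔ p3))) = T.
Row p1=F, p2=F, p3=T: ¬(p1 ↔ p2) = F, (p3 ⊕ (p2 ↔ p3)) = T, so (¬(p1 ↔ p2) ∧ (p3 ⊕ (p2 ↔ p3))) = F.

F, T, F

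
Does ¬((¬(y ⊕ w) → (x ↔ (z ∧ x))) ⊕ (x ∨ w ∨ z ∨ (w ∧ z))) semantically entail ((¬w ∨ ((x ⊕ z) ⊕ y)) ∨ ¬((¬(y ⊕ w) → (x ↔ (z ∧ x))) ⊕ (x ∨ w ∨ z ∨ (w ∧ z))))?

x | y | z | w | φ | ψ
- | - | - | - | - | -
T | T | T | T | T | T
T | T | T | F | T | T
T | T | F | T | F | F
T | T | F | F | T | T
T | F | T | T | T | T
T | F | T | F | T | T
T | F | F | T | T | T
T | F | F | F | F | T
F | T | T | T | T | T
F | T | T | F | T | T
F | T | F | T | T | T
F | T | F | F | F | T
F | F | T | T | T | T
F | F | T | F | T | T
F | F | F | T | T | T
F | F | F | F | F | T
In every row where φ is true, ψ is also true, so φ ⊨ ψ.

yes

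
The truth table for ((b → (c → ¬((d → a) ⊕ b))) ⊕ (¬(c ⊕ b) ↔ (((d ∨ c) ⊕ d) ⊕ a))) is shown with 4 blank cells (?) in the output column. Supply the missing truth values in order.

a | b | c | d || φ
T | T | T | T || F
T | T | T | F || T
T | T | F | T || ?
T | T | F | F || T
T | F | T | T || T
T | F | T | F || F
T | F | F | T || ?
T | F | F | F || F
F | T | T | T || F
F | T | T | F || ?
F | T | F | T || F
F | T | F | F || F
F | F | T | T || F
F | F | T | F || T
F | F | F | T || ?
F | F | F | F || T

T, F, F, T

Row a=T, b=T, c=F, d=T: (b → (c → ¬((d → a) ⊕ b))) = T, (¬(c ⊕ b) ↔ (((d ∨ c) ⊕ d) ⊕ a)) = F, so the formula = T.
Row a=T, b=F, c=F, d=T: (b → (c → ¬((d → a) ⊕ b))) = T, (¬(c ⊕ b) ↔ (((d ∨ c) ⊕ d) ⊕ a)) = T, so the formula = F.
Row a=F, b=T, c=T, d=F: (b → (c → ¬((d → a) ⊕ b))) = T, (¬(c ⊕ b) ↔ (((d ∨ c) ⊕ d) ⊕ a)) = T, so the formula = F.
Row a=F, b=F, c=F, d=T: (b → (c → ¬((d → a) ⊕ b))) = T, (¬(c ⊕ b) ↔ (((d ∨ c) ⊕ d) ⊕ a)) = F, so the formula = T.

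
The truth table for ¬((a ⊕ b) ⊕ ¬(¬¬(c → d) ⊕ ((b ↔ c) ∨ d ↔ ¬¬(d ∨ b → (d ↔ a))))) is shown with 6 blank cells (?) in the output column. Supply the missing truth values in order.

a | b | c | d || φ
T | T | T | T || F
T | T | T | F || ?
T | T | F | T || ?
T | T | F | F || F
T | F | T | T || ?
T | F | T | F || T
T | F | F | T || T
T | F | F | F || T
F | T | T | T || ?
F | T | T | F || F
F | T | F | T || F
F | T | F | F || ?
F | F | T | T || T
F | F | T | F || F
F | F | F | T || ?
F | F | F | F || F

F, F, T, F, F, T

Row a=T, b=T, c=T, d=F: (a ⊕ b) = F, ¬(¬¬(c → d) ⊕ ((b ↔ c) ∨ d ↔ ¬¬(d ∨ b → (d ↔ a)))) = T, ((a ⊕ b) ⊕ ¬(¬¬(c → d) ⊕ ((b ↔ c) ∨ d ↔ ¬¬(d ∨ b → (d ↔ a))))) = T, so the formula = F.
Row a=T, b=T, c=F, d=T: (a ⊕ b) = F, ¬(¬¬(c → d) ⊕ ((b ↔ c) ∨ d ↔ ¬¬(d ∨ b → (d ↔ a)))) = T, ((a ⊕ b) ⊕ ¬(¬¬(c → d) ⊕ ((b ↔ c) ∨ d ↔ ¬¬(d ∨ b → (d ↔ a))))) = T, so the formula = F.
Row a=T, b=F, c=T, d=T: (a ⊕ b) = T, ¬(¬¬(c → d) ⊕ ((b ↔ c) ∨ d ↔ ¬¬(d ∨ b → (d ↔ a)))) = T, ((a ⊕ b) ⊕ ¬(¬¬(c → d) ⊕ ((b ↔ c) ∨ d ↔ ¬¬(d ∨ b → (d ↔ a))))) = F, so the formula = T.
Row a=F, b=T, c=T, d=T: (a ⊕ b) = T, ¬(¬¬(c → d) ⊕ ((b ↔ c) ∨ d ↔ ¬¬(d ∨ b → (d ↔ a)))) = F, ((a ⊕ b) ⊕ ¬(¬¬(c → d) ⊕ ((b ↔ c) ∨ d ↔ ¬¬(d ∨ b → (d ↔ a))))) = T, so the formula = F.
Row a=F, b=T, c=F, d=F: (a ⊕ b) = T, ¬(¬¬(c → d) ⊕ ((b ↔ c) ∨ d ↔ ¬¬(d ∨ b → (d ↔ a)))) = F, ((a ⊕ b) ⊕ ¬(¬¬(c → d) ⊕ ((b ↔ c) ∨ d ↔ ¬¬(d ∨ b → (d ↔ a))))) = T, so the formula = F.
Row a=F, b=F, c=F, d=T: (a ⊕ b) = F, ¬(¬¬(c → d) ⊕ ((b ↔ c) ∨ d ↔ ¬¬(d ∨ b → (d ↔ a)))) = F, ((a ⊕ b) ⊕ ¬(¬¬(c → d) ⊕ ((b ↔ c) ∨ d ↔ ¬¬(d ∨ b → (d ↔ a))))) = F, so the formula = T.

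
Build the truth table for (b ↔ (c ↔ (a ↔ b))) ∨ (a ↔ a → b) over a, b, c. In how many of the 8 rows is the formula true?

a  b  c  |  φ
0  0  0  |  1
0  0  1  |  0
0  1  0  |  1
0  1  1  |  0
1  0  0  |  0
1  0  1  |  1
1  1  0  |  1
1  1  1  |  1
The formula is true on 5 of the 8 rows.

5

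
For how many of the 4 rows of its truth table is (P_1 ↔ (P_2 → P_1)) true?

3

P_1 | P_2 || (P_1 ↔ (P_2 → P_1))
 F  |  F  ||          F         
 F  |  T  ||          T         
 T  |  F  ||          T         
 T  |  T  ||          T         
The formula is true on 3 of the 4 rows.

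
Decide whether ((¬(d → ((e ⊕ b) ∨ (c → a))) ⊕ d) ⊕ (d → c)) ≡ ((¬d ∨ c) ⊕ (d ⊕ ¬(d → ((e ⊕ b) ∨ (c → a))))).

equivalent

a | b | c | d | e | φ | ψ
- | - | - | - | - | - | -
0 | 0 | 0 | 0 | 0 | 1 | 1
0 | 0 | 0 | 0 | 1 | 1 | 1
0 | 0 | 0 | 1 | 0 | 1 | 1
0 | 0 | 0 | 1 | 1 | 1 | 1
0 | 0 | 1 | 0 | 0 | 1 | 1
0 | 0 | 1 | 0 | 1 | 1 | 1
0 | 0 | 1 | 1 | 0 | 1 | 1
0 | 0 | 1 | 1 | 1 | 0 | 0
0 | 1 | 0 | 0 | 0 | 1 | 1
0 | 1 | 0 | 0 | 1 | 1 | 1
0 | 1 | 0 | 1 | 0 | 1 | 1
0 | 1 | 0 | 1 | 1 | 1 | 1
0 | 1 | 1 | 0 | 0 | 1 | 1
0 | 1 | 1 | 0 | 1 | 1 | 1
0 | 1 | 1 | 1 | 0 | 0 | 0
0 | 1 | 1 | 1 | 1 | 1 | 1
1 | 0 | 0 | 0 | 0 | 1 | 1
1 | 0 | 0 | 0 | 1 | 1 | 1
1 | 0 | 0 | 1 | 0 | 1 | 1
1 | 0 | 0 | 1 | 1 | 1 | 1
1 | 0 | 1 | 0 | 0 | 1 | 1
1 | 0 | 1 | 0 | 1 | 1 | 1
1 | 0 | 1 | 1 | 0 | 0 | 0
1 | 0 | 1 | 1 | 1 | 0 | 0
1 | 1 | 0 | 0 | 0 | 1 | 1
1 | 1 | 0 | 0 | 1 | 1 | 1
1 | 1 | 0 | 1 | 0 | 1 | 1
1 | 1 | 0 | 1 | 1 | 1 | 1
1 | 1 | 1 | 0 | 0 | 1 | 1
1 | 1 | 1 | 0 | 1 | 1 | 1
1 | 1 | 1 | 1 | 0 | 0 | 0
1 | 1 | 1 | 1 | 1 | 0 | 0
The columns for φ and ψ agree on every row, so they are logically equivalent.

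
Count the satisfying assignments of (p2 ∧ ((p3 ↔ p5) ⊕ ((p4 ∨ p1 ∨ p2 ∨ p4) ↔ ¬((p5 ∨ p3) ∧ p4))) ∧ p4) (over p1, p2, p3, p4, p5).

2

p1  p2  p3  p4  p5  |  φ
0   0   0   0   0   |  0
0   0   0   0   1   |  0
0   0   0   1   0   |  0
0   0   0   1   1   |  0
0   0   1   0   0   |  0
0   0   1   0   1   |  0
0   0   1   1   0   |  0
0   0   1   1   1   |  0
0   1   0   0   0   |  0
0   1   0   0   1   |  0
0   1   0   1   0   |  0
0   1   0   1   1   |  0
0   1   1   0   0   |  0
0   1   1   0   1   |  0
0   1   1   1   0   |  0
0   1   1   1   1   |  1
1   0   0   0   0   |  0
1   0   0   0   1   |  0
1   0   0   1   0   |  0
1   0   0   1   1   |  0
1   0   1   0   0   |  0
1   0   1   0   1   |  0
1   0   1   1   0   |  0
1   0   1   1   1   |  0
1   1   0   0   0   |  0
1   1   0   0   1   |  0
1   1   0   1   0   |  0
1   1   0   1   1   |  0
1   1   1   0   0   |  0
1   1   1   0   1   |  0
1   1   1   1   0   |  0
1   1   1   1   1   |  1
The formula is true on 2 of the 32 rows.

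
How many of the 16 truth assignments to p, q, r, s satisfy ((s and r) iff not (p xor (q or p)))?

6

p | q | r | s || φ
T | T | T | T || T
T | T | T | F || F
T | T | F | T || F
T | T | F | F || F
T | F | T | T || T
T | F | T | F || F
T | F | F | T || F
T | F | F | F || F
F | T | T | T || F
F | T | T | F || T
F | T | F | T || T
F | T | F | F || T
F | F | T | T || T
F | F | T | F || F
F | F | F | T || F
F | F | F | F || F
The formula is true on 6 of the 16 rows.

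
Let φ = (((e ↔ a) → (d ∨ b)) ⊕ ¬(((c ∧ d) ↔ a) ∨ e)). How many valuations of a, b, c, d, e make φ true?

a | b | c | d | e | φ
- | - | - | - | - | -
1 | 1 | 1 | 1 | 1 | 1
1 | 1 | 1 | 1 | 0 | 1
1 | 1 | 1 | 0 | 1 | 1
1 | 1 | 1 | 0 | 0 | 0
1 | 1 | 0 | 1 | 1 | 1
1 | 1 | 0 | 1 | 0 | 0
1 | 1 | 0 | 0 | 1 | 1
1 | 1 | 0 | 0 | 0 | 0
1 | 0 | 1 | 1 | 1 | 1
1 | 0 | 1 | 1 | 0 | 1
1 | 0 | 1 | 0 | 1 | 0
1 | 0 | 1 | 0 | 0 | 0
1 | 0 | 0 | 1 | 1 | 1
1 | 0 | 0 | 1 | 0 | 0
1 | 0 | 0 | 0 | 1 | 0
1 | 0 | 0 | 0 | 0 | 0
0 | 1 | 1 | 1 | 1 | 1
0 | 1 | 1 | 1 | 0 | 0
0 | 1 | 1 | 0 | 1 | 1
0 | 1 | 1 | 0 | 0 | 1
0 | 1 | 0 | 1 | 1 | 1
0 | 1 | 0 | 1 | 0 | 1
0 | 1 | 0 | 0 | 1 | 1
0 | 1 | 0 | 0 | 0 | 1
0 | 0 | 1 | 1 | 1 | 1
0 | 0 | 1 | 1 | 0 | 0
0 | 0 | 1 | 0 | 1 | 1
0 | 0 | 1 | 0 | 0 | 0
0 | 0 | 0 | 1 | 1 | 1
0 | 0 | 0 | 1 | 0 | 1
0 | 0 | 0 | 0 | 1 | 1
0 | 0 | 0 | 0 | 0 | 0
The formula is true on 20 of the 32 rows.

20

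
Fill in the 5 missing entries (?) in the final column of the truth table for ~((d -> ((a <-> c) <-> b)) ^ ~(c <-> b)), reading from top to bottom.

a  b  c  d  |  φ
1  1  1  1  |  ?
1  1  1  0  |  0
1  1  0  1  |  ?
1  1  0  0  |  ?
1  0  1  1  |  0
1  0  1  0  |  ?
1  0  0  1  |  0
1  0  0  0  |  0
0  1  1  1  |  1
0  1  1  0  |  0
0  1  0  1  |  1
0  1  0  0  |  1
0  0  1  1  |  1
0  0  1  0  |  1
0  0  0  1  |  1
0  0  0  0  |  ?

0, 0, 1, 1, 0

Row a=1, b=1, c=1, d=1: (d -> ((a <-> c) <-> b)) = 1, ~(c <-> b) = 0, ((d -> ((a <-> c) <-> b)) ^ ~(c <-> b)) = 1, so the formula = 0.
Row a=1, b=1, c=0, d=1: (d -> ((a <-> c) <-> b)) = 0, ~(c <-> b) = 1, ((d -> ((a <-> c) <-> b)) ^ ~(c <-> b)) = 1, so the formula = 0.
Row a=1, b=1, c=0, d=0: (d -> ((a <-> c) <-> b)) = 1, ~(c <-> b) = 1, ((d -> ((a <-> c) <-> b)) ^ ~(c <-> b)) = 0, so the formula = 1.
Row a=1, b=0, c=1, d=0: (d -> ((a <-> c) <-> b)) = 1, ~(c <-> b) = 1, ((d -> ((a <-> c) <-> b)) ^ ~(c <-> b)) = 0, so the formula = 1.
Row a=0, b=0, c=0, d=0: (d -> ((a <-> c) <-> b)) = 1, ~(c <-> b) = 0, ((d -> ((a <-> c) <-> b)) ^ ~(c <-> b)) = 1, so the formula = 0.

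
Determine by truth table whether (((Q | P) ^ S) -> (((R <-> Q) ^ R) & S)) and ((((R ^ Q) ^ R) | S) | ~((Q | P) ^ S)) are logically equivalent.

not equivalent

P | Q | R | S | φ | ψ
- | - | - | - | - | -
1 | 1 | 1 | 1 | 1 | 1
1 | 1 | 1 | 0 | 0 | 1
1 | 1 | 0 | 1 | 1 | 1
1 | 1 | 0 | 0 | 0 | 1
1 | 0 | 1 | 1 | 1 | 1
1 | 0 | 1 | 0 | 0 | 0
1 | 0 | 0 | 1 | 1 | 1
1 | 0 | 0 | 0 | 0 | 0
0 | 1 | 1 | 1 | 1 | 1
0 | 1 | 1 | 0 | 0 | 1
0 | 1 | 0 | 1 | 1 | 1
0 | 1 | 0 | 0 | 0 | 1
0 | 0 | 1 | 1 | 1 | 1
0 | 0 | 1 | 0 | 1 | 1
0 | 0 | 0 | 1 | 1 | 1
0 | 0 | 0 | 0 | 1 | 1
The columns differ at P=1, Q=1, R=1, S=0 (φ=0, ψ=1), so they are not equivalent.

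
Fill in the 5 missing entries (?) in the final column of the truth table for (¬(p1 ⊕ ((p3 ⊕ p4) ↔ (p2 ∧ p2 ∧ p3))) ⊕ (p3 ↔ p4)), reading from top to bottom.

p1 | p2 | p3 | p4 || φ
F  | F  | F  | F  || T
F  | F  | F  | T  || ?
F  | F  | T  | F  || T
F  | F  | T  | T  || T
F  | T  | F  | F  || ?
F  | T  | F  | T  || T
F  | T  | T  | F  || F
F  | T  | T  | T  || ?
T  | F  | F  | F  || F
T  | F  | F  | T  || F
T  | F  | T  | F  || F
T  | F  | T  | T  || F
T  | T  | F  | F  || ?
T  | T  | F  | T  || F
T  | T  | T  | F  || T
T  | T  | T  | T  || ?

T, T, F, F, T

Row p1=F, p2=F, p3=F, p4=T: ¬(p1 ⊕ ((p3 ⊕ p4) ↔ (p2 ∧ p2 ∧ p3))) = T, (p3 ↔ p4) = F, so the formula = T.
Row p1=F, p2=T, p3=F, p4=F: ¬(p1 ⊕ ((p3 ⊕ p4) ↔ (p2 ∧ p2 ∧ p3))) = F, (p3 ↔ p4) = T, so the formula = T.
Row p1=F, p2=T, p3=T, p4=T: ¬(p1 ⊕ ((p3 ⊕ p4) ↔ (p2 ∧ p2 ∧ p3))) = T, (p3 ↔ p4) = T, so the formula = F.
Row p1=T, p2=T, p3=F, p4=F: ¬(p1 ⊕ ((p3 ⊕ p4) ↔ (p2 ∧ p2 ∧ p3))) = T, (p3 ↔ p4) = T, so the formula = F.
Row p1=T, p2=T, p3=T, p4=T: ¬(p1 ⊕ ((p3 ⊕ p4) ↔ (p2 ∧ p2 ∧ p3))) = F, (p3 ↔ p4) = T, so the formula = T.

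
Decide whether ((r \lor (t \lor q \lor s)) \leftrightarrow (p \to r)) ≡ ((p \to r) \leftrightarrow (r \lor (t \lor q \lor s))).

equivalent

p  q  r  s  t  |  φ  ψ
0  0  0  0  0  |  0  0
0  0  0  0  1  |  1  1
0  0  0  1  0  |  1  1
0  0  0  1  1  |  1  1
0  0  1  0  0  |  1  1
0  0  1  0  1  |  1  1
0  0  1  1  0  |  1  1
0  0  1  1  1  |  1  1
0  1  0  0  0  |  1  1
0  1  0  0  1  |  1  1
0  1  0  1  0  |  1  1
0  1  0  1  1  |  1  1
0  1  1  0  0  |  1  1
0  1  1  0  1  |  1  1
0  1  1  1  0  |  1  1
0  1  1  1  1  |  1  1
1  0  0  0  0  |  1  1
1  0  0  0  1  |  0  0
1  0  0  1  0  |  0  0
1  0  0  1  1  |  0  0
1  0  1  0  0  |  1  1
1  0  1  0  1  |  1  1
1  0  1  1  0  |  1  1
1  0  1  1  1  |  1  1
1  1  0  0  0  |  0  0
1  1  0  0  1  |  0  0
1  1  0  1  0  |  0  0
1  1  0  1  1  |  0  0
1  1  1  0  0  |  1  1
1  1  1  0  1  |  1  1
1  1  1  1  0  |  1  1
1  1  1  1  1  |  1  1
The columns for φ and ψ agree on every row, so they are logically equivalent.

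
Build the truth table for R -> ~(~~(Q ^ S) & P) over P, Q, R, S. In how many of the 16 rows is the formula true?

14

P | Q | R | S | (Q ^ S) | ~(Q ^ S) | ~~(Q ^ S) | (~~(Q ^ S) & P) | ~(~~(Q ^ S) & P) | (R -> ~(~~(Q ^ S) & P))
- | - | - | - | ------- | -------- | --------- | --------------- | ---------------- | -----------------------
0 | 0 | 0 | 0 |    0    |    1     |     0     |        0        |        1         |            1           
0 | 0 | 0 | 1 |    1    |    0     |     1     |        0        |        1         |            1           
0 | 0 | 1 | 0 |    0    |    1     |     0     |        0        |        1         |            1           
0 | 0 | 1 | 1 |    1    |    0     |     1     |        0        |        1         |            1           
0 | 1 | 0 | 0 |    1    |    0     |     1     |        0        |        1         |            1           
0 | 1 | 0 | 1 |    0    |    1     |     0     |        0        |        1         |            1           
0 | 1 | 1 | 0 |    1    |    0     |     1     |        0        |        1         |            1           
0 | 1 | 1 | 1 |    0    |    1     |     0     |        0        |        1         |            1           
1 | 0 | 0 | 0 |    0    |    1     |     0     |        0        |        1         |            1           
1 | 0 | 0 | 1 |    1    |    0     |     1     |        1        |        0         |            1           
1 | 0 | 1 | 0 |    0    |    1     |     0     |        0        |        1         |            1           
1 | 0 | 1 | 1 |    1    |    0     |     1     |        1        |        0         |            0           
1 | 1 | 0 | 0 |    1    |    0     |     1     |        1        |        0         |            1           
1 | 1 | 0 | 1 |    0    |    1     |     0     |        0        |        1         |            1           
1 | 1 | 1 | 0 |    1    |    0     |     1     |        1        |        0         |            0           
1 | 1 | 1 | 1 |    0    |    1     |     0     |        0        |        1         |            1           
The formula is true on 14 of the 16 rows.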